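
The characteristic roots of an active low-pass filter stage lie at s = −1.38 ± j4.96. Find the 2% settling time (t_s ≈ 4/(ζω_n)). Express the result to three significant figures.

t_s ≈ 2.90 s

For poles at −σ ± jω_d, ζω_n = σ = 1.38, so t_s ≈ 4/σ = 2.90 s.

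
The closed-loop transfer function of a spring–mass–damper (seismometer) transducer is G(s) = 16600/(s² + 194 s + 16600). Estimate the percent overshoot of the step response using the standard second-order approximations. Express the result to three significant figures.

Matching coefficients with s² + 2ζω_n s + ω_n² gives ω_n² = 16600 ⇒ ω_n = 129 rad/s, and ζ = 194/(2ω_n) = 0.753.
Overshoot: exp(−π·0.753/√(1−0.753²)) = 0.0275, i.e. 2.75%.

%OS ≈ 2.75%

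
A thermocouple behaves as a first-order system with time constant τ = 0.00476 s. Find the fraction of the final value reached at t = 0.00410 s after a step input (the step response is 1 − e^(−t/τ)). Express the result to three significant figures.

y(t)/y_∞ = 1 − e^(−t/τ) = 1 − e^(−0.00410/0.00476) = 1 − e^(−0.861) = 0.577.

y/y_∞ ≈ 0.577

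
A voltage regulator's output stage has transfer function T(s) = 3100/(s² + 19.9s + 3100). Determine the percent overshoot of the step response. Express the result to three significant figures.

Comparing the denominator to s² + 2ζω_n s + ω_n²: ω_n = √3100 = 55.7 rad/s, and 2ζω_n = 19.9 so ζ = 19.9/(2·55.7) = 0.179.
%OS = 100 e^{−πζ/√(1−ζ²)} with ζ = 0.179 gives 56.5%.

%OS ≈ 56.5%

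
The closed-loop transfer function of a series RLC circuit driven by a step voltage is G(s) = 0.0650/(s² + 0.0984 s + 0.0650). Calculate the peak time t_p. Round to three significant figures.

Matching coefficients with s² + 2ζω_n s + ω_n² gives ω_n² = 0.0650 ⇒ ω_n = 0.255 rad/s, and ζ = 0.0984/(2ω_n) = 0.193.
ω_d = ω_n√(1−ζ²) = 0.250 rad/s. Then t_p = π/ω_d = 12.6 s.

t_p ≈ 12.6 s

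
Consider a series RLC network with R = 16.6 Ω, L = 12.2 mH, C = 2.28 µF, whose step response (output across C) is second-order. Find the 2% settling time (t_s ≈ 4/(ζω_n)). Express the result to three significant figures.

t_s ≈ 0.00588 s

For a series RLC circuit (capacitor voltage as output), ω_n = 1/√(LC) = 1/√(12.2 mH · 2.28 µF) = 6000 rad/s.
ζ = (R/2)·√(C/L) = (16.6/2)·√(2.28 µF/12.2 mH) = 0.113.
t_s ≈ 4/(ζω_n) = 0.00588 s.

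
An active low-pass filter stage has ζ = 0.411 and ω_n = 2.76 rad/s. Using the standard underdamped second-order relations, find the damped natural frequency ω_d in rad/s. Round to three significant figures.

ω_d ≈ 2.52 rad/s

ω_d = ω_n√(1−ζ²) = 2.76·√0.831 = 2.52 rad/s.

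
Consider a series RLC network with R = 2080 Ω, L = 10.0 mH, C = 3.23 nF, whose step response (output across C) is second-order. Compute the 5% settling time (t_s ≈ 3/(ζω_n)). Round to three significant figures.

For a series RLC circuit (capacitor voltage as output), ω_n = 1/√(LC) = 1/√(10.0 mH · 3.23 nF) = 176000 rad/s.
ζ = (R/2)·√(C/L) = (2080/2)·√(3.23 nF/10.0 mH) = 0.591.
t_s ≈ 3/(ζω_n) = 0.0000288 s.

t_s ≈ 0.0000288 s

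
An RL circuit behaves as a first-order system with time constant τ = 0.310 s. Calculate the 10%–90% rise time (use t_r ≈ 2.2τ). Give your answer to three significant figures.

t_r ≈ 0.682 s

t_r ≈ 2.2τ = 0.682 s.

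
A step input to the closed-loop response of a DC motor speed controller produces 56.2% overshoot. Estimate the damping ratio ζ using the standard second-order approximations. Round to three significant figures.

From %OS = 100·exp(−πζ/√(1−ζ²)), invert to get ζ = −ln(OS)/√(π² + ln²(OS)) with OS = 0.562.
−ln 0.562 = 0.5763, so ζ = 0.5763/√(π² + 0.3321) = 0.180.

ζ ≈ 0.180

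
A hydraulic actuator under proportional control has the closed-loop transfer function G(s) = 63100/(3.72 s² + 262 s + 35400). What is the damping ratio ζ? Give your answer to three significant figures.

ζ ≈ 0.361

Dividing through by 3.72: denominator becomes s² + 70.43 s + 9516.
So ω_n = √9516 = 97.6 rad/s and ζ = 70.43/(2·97.6) = 0.361.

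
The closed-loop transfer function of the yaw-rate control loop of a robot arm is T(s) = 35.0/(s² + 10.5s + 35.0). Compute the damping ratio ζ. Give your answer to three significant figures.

Matching coefficients with s² + 2ζω_n s + ω_n² gives ω_n² = 35.0 ⇒ ω_n = 5.92 rad/s, and ζ = 10.5/(2ω_n) = 0.887.

ζ ≈ 0.887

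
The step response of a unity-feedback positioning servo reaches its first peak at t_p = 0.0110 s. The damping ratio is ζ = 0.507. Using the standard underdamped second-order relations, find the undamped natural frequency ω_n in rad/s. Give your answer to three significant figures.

ω_n ≈ 331 rad/s

Peak time t_p = π/ω_d, so ω_d = π/t_p = π/0.0110 = 286 rad/s.
ω_n = ω_d/√(1−ζ²) = 286/√0.743 = 331 rad/s.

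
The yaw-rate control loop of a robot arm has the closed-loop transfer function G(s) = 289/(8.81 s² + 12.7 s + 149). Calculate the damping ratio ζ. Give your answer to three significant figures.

ζ ≈ 0.175

Dividing through by 8.81: denominator becomes s² + 1.442 s + 16.91.
So ω_n = √16.91 = 4.11 rad/s and ζ = 1.442/(2·4.11) = 0.175.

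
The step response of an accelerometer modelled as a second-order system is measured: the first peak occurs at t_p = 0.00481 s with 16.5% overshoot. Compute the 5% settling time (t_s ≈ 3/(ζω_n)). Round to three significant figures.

From the overshoot, ζ = −ln(OS)/√(π²+ln²(OS)) = 0.498.
From t_p = π/ω_d, ω_d = π/0.00481 = 653 rad/s, so ω_n = ω_d/√(1−ζ²) = 753 rad/s.
t_s ≈ 3/(ζω_n) = 3/(0.498·753) = 0.00801 s.

t_s ≈ 0.00801 s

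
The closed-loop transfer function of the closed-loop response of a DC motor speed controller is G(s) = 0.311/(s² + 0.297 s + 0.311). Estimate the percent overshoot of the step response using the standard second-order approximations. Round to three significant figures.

%OS ≈ 42.0%

Matching coefficients with s² + 2ζω_n s + ω_n² gives ω_n² = 0.311 ⇒ ω_n = 0.558 rad/s, and ζ = 0.297/(2ω_n) = 0.266.
%OS = 100 e^{−πζ/√(1−ζ²)} with ζ = 0.266 gives 42.0%.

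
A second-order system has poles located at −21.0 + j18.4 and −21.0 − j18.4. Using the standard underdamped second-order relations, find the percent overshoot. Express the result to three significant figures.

|pole| = ω_n = √(21.0² + 18.4²) = 27.9 rad/s; ζ = cos θ = σ/ω_n = 0.752.
Overshoot: exp(−π·0.752/√(1−0.752²)) = 0.0277, i.e. 2.77%.

%OS ≈ 2.77%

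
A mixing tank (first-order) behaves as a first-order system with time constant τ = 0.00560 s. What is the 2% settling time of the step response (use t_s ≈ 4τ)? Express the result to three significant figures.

t_s ≈ 4τ = 0.0224 s.

t_s ≈ 0.0224 s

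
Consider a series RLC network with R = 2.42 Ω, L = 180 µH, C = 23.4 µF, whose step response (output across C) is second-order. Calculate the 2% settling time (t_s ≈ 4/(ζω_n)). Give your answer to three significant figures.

For a series RLC circuit (capacitor voltage as output), ω_n = 1/√(LC) = 1/√(180 µH · 23.4 µF) = 15400 rad/s.
ζ = (R/2)·√(C/L) = (2.42/2)·√(23.4 µF/180 µH) = 0.436.
t_s ≈ 4/(ζω_n) = 0.000595 s.

t_s ≈ 0.000595 s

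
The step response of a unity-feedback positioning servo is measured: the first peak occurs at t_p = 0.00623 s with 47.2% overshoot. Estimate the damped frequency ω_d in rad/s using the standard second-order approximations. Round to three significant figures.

ω_d ≈ 504 rad/s

t_p = π/ω_d, so ω_d = π/0.00623 = 504 rad/s.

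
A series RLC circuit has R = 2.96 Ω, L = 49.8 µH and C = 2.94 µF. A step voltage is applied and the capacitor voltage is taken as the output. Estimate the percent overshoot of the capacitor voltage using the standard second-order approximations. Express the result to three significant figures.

For a series RLC circuit (capacitor voltage as output), ω_n = 1/√(LC) = 1/√(49.8 µH · 2.94 µF) = 82600 rad/s.
ζ = (R/2)·√(C/L) = (2.96/2)·√(2.94 µF/49.8 µH) = 0.360.
%OS = 100·exp(−πζ/√(1−ζ²)) = 29.8%.

%OS ≈ 29.8%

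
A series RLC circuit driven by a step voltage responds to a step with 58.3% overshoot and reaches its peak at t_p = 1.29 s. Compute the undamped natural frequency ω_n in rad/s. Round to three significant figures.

ω_n ≈ 2.47 rad/s

ζ from %OS: ζ = |ln 0.583|/√(π²+ln²0.583) = 0.169.
t_p = π/ω_d ⇒ ω_d = 2.44 rad/s; then ω_n = ω_d/√(1−ζ²) = 2.47 rad/s.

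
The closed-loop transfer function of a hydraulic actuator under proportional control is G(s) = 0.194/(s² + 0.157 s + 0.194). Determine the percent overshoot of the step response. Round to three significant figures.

%OS ≈ 56.6%

Comparing the denominator to s² + 2ζω_n s + ω_n²: ω_n = √0.194 = 0.440 rad/s, and 2ζω_n = 0.157 so ζ = 0.157/(2·0.440) = 0.178.
%OS = 100 e^{−πζ/√(1−ζ²)} with ζ = 0.178 gives 56.6%.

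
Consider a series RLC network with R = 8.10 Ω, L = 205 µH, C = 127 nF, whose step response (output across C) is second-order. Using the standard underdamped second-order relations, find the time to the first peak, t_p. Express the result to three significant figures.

For a series RLC circuit (capacitor voltage as output), ω_n = 1/√(LC) = 1/√(205 µH · 127 nF) = 196000 rad/s.
ζ = (R/2)·√(C/L) = (8.10/2)·√(127 nF/205 µH) = 0.101.
ω_d = ω_n√(1−ζ²) = 195000 rad/s. t_p = π/ω_d = 0.0000161 s.

t_p ≈ 0.0000161 s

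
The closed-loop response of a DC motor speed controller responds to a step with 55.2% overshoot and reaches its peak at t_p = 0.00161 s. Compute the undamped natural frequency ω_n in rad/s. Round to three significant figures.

ω_n ≈ 1990 rad/s

The overshoot fixes ζ = −ln(OS)/√(π²+ln²(OS)) = 0.186.
t_p = π/ω_d ⇒ ω_d = 1950 rad/s; then ω_n = ω_d/√(1−ζ²) = 1990 rad/s.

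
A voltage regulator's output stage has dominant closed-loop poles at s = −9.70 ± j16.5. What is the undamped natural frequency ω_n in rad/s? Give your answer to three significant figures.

With σ = 9.70, ω_d = 16.5: ω_n = √(σ²+ω_d²) = 19.1 rad/s, ζ = σ/ω_n = 0.507.

ω_n ≈ 19.1 rad/s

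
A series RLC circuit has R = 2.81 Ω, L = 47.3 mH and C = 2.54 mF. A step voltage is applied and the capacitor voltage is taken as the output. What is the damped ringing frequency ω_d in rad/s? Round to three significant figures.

For a series RLC circuit (capacitor voltage as output), ω_n = 1/√(LC) = 1/√(47.3 mH · 2.54 mF) = 91.2 rad/s.
ζ = (R/2)·√(C/L) = (2.81/2)·√(2.54 mF/47.3 mH) = 0.326.
ω_d = 91.2·√(1 − 0.326²) = 86.3 rad/s.

ω_d ≈ 86.3 rad/s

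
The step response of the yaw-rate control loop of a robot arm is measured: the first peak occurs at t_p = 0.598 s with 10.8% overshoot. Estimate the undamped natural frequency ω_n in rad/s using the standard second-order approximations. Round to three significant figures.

ζ from %OS: ζ = |ln 0.108|/√(π²+ln²0.108) = 0.578.
From t_p = π/ω_d, ω_d = π/0.598 = 5.25 rad/s, so ω_n = ω_d/√(1−ζ²) = 6.44 rad/s.

ω_n ≈ 6.44 rad/s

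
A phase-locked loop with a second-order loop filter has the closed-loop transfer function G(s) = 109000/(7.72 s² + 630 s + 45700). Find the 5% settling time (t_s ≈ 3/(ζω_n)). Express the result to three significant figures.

t_s ≈ 0.0735 s

Dividing through by 7.72: denominator becomes s² + 81.61 s + 5920.
So ω_n = √5920 = 76.9 rad/s and ζ = 81.61/(2·76.9) = 0.530.
t_s ≈ 3/(ζω_n) = 0.0735 s.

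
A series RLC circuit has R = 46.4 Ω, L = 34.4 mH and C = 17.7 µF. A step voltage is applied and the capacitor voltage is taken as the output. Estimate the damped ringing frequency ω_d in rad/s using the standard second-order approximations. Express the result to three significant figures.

For a series RLC circuit (capacitor voltage as output), ω_n = 1/√(LC) = 1/√(34.4 mH · 17.7 µF) = 1280 rad/s.
ζ = (R/2)·√(C/L) = (46.4/2)·√(17.7 µF/34.4 mH) = 0.526.
The damped frequency ω_d = ω_n√(1−ζ²) = 1090 rad/s.

ω_d ≈ 1090 rad/s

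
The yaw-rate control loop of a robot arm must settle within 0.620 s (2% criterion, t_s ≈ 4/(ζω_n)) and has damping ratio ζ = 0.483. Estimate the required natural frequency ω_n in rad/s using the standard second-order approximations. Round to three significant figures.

ω_n ≈ 13.4 rad/s

Rearranging t_s ≈ 4/(ζω_n) gives ω_n = 4/(ζ·t_s) = 4/(0.483 × 0.620) = 13.4 rad/s.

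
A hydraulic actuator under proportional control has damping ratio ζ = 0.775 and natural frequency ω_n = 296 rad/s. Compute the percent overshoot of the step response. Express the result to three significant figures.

For an underdamped second-order system, %OS = 100·exp(−πζ/√(1−ζ²)).
πζ/√(1−ζ²) = π·0.775/√(1−0.601) = 3.853, so %OS = 100·e^(−3.853) = 2.12%.

%OS ≈ 2.12%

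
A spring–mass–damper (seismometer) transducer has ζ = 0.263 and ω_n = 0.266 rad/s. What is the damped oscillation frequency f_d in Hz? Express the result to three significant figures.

f_d ≈ 0.0408 Hz

ω_d = ω_n√(1−ζ²) = 0.266·√0.931 = 0.257 rad/s.
f_d = ω_d/(2π) = 0.0408 Hz.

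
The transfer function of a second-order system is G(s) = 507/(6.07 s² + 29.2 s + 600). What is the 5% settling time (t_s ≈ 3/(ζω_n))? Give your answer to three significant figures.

t_s ≈ 1.25 s

Dividing through by 6.07: denominator becomes s² + 4.811 s + 98.85.
So ω_n = √98.85 = 9.94 rad/s and ζ = 4.811/(2·9.94) = 0.242.
t_s ≈ 3/(ζω_n) = 1.25 s.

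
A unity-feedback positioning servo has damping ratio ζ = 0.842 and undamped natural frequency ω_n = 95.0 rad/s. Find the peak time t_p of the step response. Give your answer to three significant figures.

The damped frequency is ω_d = ω_n√(1−ζ²) = 95.0·√(1−0.709) = 51.3 rad/s.
Peak time t_p = π/ω_d = π/51.3 = 0.0613 s.

t_p ≈ 0.0613 s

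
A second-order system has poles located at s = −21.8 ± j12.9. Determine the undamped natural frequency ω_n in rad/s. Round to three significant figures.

With σ = 21.8, ω_d = 12.9: ω_n = √(σ²+ω_d²) = 25.3 rad/s, ζ = σ/ω_n = 0.861.

ω_n ≈ 25.3 rad/s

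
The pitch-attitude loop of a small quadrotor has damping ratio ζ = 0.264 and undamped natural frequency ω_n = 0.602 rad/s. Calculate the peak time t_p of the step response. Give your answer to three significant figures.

t_p ≈ 5.41 s

The damped frequency is ω_d = ω_n√(1−ζ²) = 0.602·√(1−0.0697) = 0.581 rad/s.
Peak time t_p = π/ω_d = π/0.581 = 5.41 s.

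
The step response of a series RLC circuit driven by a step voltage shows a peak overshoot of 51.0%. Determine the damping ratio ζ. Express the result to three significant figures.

From %OS = 100·exp(−πζ/√(1−ζ²)), invert to get ζ = −ln(OS)/√(π² + ln²(OS)) with OS = 0.510.
−ln 0.510 = 0.6733, so ζ = 0.6733/√(π² + 0.4534) = 0.210.

ζ ≈ 0.210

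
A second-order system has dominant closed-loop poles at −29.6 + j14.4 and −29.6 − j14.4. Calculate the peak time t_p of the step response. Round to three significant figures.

t_p ≈ 0.218 s

t_p = π/ω_d with ω_d = 14.4 (the imaginary part), so t_p = 0.218 s.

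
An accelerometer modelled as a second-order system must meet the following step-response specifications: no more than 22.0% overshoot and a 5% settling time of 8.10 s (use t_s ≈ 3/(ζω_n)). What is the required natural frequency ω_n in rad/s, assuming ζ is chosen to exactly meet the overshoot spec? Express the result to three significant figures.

ζ = −ln(OS)/√(π² + (ln OS)²). With OS = 0.220, ln OS = −1.514 and ζ = 1.514/3.487 = 0.434.
Then ω_n = 3/(ζ t_s) = 3/(0.434 × 8.10) = 0.853 rad/s.

ω_n ≈ 0.853 rad/s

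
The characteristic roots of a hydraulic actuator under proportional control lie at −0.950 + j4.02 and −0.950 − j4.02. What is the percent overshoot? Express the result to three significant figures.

With σ = 0.950, ω_d = 4.02: ω_n = √(σ²+ω_d²) = 4.13 rad/s, ζ = σ/ω_n = 0.230.
%OS = 100·exp(−πζ/√(1−ζ²)) = 47.6%.

%OS ≈ 47.6%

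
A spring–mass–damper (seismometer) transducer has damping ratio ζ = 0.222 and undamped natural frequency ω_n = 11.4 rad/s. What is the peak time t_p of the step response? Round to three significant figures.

The damped frequency is ω_d = ω_n√(1−ζ²) = 11.4·√(1−0.0493) = 11.1 rad/s.
Peak time t_p = π/ω_d = π/11.1 = 0.283 s.

t_p ≈ 0.283 s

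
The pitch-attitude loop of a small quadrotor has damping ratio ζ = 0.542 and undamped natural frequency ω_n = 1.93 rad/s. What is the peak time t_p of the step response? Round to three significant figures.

The damped frequency is ω_d = ω_n√(1−ζ²) = 1.93·√(1−0.294) = 1.62 rad/s.
Peak time t_p = π/ω_d = π/1.62 = 1.94 s.

t_p ≈ 1.94 s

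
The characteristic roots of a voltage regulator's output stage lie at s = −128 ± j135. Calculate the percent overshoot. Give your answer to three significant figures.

%OS ≈ 5.09%

With σ = 128, ω_d = 135: ω_n = √(σ²+ω_d²) = 186 rad/s, ζ = σ/ω_n = 0.688.
Overshoot: exp(−π·0.688/√(1−0.688²)) = 0.0509, i.e. 5.09%.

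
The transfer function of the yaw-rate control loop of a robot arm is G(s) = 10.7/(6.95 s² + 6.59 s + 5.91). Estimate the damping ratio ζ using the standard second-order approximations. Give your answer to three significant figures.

ζ ≈ 0.514

Dividing through by 6.95: denominator becomes s² + 0.9482 s + 0.8504.
So ω_n = √0.8504 = 0.922 rad/s and ζ = 0.9482/(2·0.922) = 0.514.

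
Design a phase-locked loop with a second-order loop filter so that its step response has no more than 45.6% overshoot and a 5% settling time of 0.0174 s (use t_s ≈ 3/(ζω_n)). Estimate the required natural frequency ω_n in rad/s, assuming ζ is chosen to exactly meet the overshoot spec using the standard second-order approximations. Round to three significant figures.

Inverting the overshoot relation: ζ = |ln 0.456|/√(π² + ln²0.456) = 0.242.
From t_s ≈ 3/(ζω_n): ω_n = 3/(ζ·t_s) = 3/(0.242·0.0174) = 711 rad/s.

ω_n ≈ 711 rad/s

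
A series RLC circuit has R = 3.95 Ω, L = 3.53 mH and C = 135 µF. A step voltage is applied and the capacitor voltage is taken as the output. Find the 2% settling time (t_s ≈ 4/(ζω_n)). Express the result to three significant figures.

For a series RLC circuit (capacitor voltage as output), ω_n = 1/√(LC) = 1/√(3.53 mH · 135 µF) = 1450 rad/s.
ζ = (R/2)·√(C/L) = (3.95/2)·√(135 µF/3.53 mH) = 0.386.
t_s ≈ 4/(ζω_n) = 0.00715 s.

t_s ≈ 0.00715 s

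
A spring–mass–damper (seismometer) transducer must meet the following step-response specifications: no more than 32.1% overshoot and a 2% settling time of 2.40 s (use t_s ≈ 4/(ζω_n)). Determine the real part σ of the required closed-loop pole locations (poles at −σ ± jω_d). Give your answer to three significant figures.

σ ≈ 1.67

The settling-time spec alone fixes σ = ζω_n = 4/t_s = 4/2.40 = 1.67.
(Overshoot then fixes ζ = 0.340 and hence ω_d = σ·√(1−ζ²)/ζ = 4.61 rad/s.)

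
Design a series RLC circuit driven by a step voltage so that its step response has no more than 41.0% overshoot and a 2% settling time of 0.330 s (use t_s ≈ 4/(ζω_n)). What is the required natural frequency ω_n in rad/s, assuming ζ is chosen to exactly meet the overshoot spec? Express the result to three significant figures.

ω_n ≈ 44.4 rad/s

Inverting the overshoot relation: ζ = |ln 0.410|/√(π² + ln²0.410) = 0.273.
Then ω_n = 4/(ζ t_s) = 4/(0.273 × 0.330) = 44.4 rad/s.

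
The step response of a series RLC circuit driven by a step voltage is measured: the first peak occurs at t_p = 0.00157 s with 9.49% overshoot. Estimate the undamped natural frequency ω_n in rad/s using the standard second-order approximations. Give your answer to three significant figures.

ζ from %OS: ζ = |ln 0.0949|/√(π²+ln²0.0949) = 0.600.
t_p = π/ω_d ⇒ ω_d = 2000 rad/s; then ω_n = ω_d/√(1−ζ²) = 2500 rad/s.

ω_n ≈ 2500 rad/s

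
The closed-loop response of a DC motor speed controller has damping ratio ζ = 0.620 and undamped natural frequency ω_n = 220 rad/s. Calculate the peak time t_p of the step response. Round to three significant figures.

The damped frequency is ω_d = ω_n√(1−ζ²) = 220·√(1−0.384) = 173 rad/s.
Peak time t_p = π/ω_d = π/173 = 0.0182 s.

t_p ≈ 0.0182 s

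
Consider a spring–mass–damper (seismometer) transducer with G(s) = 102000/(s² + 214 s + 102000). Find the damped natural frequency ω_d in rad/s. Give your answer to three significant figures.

ω_d ≈ 301 rad/s

Matching coefficients with s² + 2ζω_n s + ω_n² gives ω_n² = 102000 ⇒ ω_n = 319 rad/s, and ζ = 214/(2ω_n) = 0.335.
The damped frequency ω_d = ω_n√(1−ζ²) = 301 rad/s.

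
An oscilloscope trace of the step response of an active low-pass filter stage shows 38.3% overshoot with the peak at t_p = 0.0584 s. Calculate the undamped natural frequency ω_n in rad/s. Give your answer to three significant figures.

ω_n ≈ 56.2 rad/s

From the overshoot, ζ = −ln(OS)/√(π²+ln²(OS)) = 0.292.
From t_p = π/ω_d, ω_d = π/0.0584 = 53.8 rad/s, so ω_n = ω_d/√(1−ζ²) = 56.2 rad/s.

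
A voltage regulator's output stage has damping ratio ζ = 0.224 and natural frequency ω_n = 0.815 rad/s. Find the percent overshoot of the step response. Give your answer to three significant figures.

%OS ≈ 48.6%

For an underdamped second-order system, %OS = 100·exp(−πζ/√(1−ζ²)).
πζ/√(1−ζ²) = π·0.224/√(1−0.0502) = 0.7221, so %OS = 100·e^(−0.7221) = 48.6%.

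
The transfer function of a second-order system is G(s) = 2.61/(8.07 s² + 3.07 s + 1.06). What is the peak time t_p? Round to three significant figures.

Dividing through by 8.07: denominator becomes s² + 0.3804 s + 0.1314.
So ω_n = √0.1314 = 0.362 rad/s and ζ = 0.3804/(2·0.362) = 0.525.
The damped frequency ω_d = ω_n√(1−ζ²) = 0.308 rad/s. t_p = π/ω_d = 10.2 s.

t_p ≈ 10.2 s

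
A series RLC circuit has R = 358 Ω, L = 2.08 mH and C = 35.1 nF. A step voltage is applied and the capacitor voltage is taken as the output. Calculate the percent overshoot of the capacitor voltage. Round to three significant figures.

For a series RLC circuit (capacitor voltage as output), ω_n = 1/√(LC) = 1/√(2.08 mH · 35.1 nF) = 117000 rad/s.
ζ = (R/2)·√(C/L) = (358/2)·√(35.1 nF/2.08 mH) = 0.735.
%OS = 100·exp(−πζ/√(1−ζ²)) = 3.31%.

%OS ≈ 3.31%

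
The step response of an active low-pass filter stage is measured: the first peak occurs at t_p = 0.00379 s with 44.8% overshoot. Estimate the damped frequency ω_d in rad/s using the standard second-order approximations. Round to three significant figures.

t_p = π/ω_d, so ω_d = π/0.00379 = 829 rad/s.

ω_d ≈ 829 rad/s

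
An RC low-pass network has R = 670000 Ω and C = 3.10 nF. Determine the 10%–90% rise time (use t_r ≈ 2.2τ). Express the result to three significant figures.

t_r ≈ 0.00457 s

τ = RC = 670000 × 3.10 nF = 0.00208 s.
t_r ≈ 2.2τ = 0.00457 s.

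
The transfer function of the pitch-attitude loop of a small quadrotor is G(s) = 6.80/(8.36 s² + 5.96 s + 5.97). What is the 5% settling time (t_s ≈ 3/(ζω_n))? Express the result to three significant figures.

Dividing through by 8.36: denominator becomes s² + 0.7129 s + 0.7141.
So ω_n = √0.7141 = 0.845 rad/s and ζ = 0.7129/(2·0.845) = 0.422.
t_s ≈ 3/(ζω_n) = 8.42 s.

t_s ≈ 8.42 s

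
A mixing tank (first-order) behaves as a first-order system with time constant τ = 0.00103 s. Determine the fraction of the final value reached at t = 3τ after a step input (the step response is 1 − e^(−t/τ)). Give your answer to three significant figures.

y(t)/y_∞ = 1 − e^(−t/τ) = 1 − e^(−3) = 1 − e^(−3.00) = 0.950.

y/y_∞ ≈ 0.950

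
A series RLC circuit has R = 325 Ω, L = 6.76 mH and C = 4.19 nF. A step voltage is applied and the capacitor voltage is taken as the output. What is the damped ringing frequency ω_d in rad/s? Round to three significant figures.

For a series RLC circuit (capacitor voltage as output), ω_n = 1/√(LC) = 1/√(6.76 mH · 4.19 nF) = 188000 rad/s.
ζ = (R/2)·√(C/L) = (325/2)·√(4.19 nF/6.76 mH) = 0.128.
ω_d = 188000·√(1 − 0.128²) = 186000 rad/s.

ω_d ≈ 186000 rad/s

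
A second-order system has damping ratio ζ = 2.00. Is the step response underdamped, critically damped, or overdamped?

Since ζ = 2.00 > 1, the system is overdamped.

overdamped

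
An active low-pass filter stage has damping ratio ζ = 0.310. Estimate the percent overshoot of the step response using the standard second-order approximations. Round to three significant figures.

For an underdamped second-order system, %OS = 100·exp(−πζ/√(1−ζ²)).
πζ/√(1−ζ²) = π·0.310/√(1−0.0961) = 1.024, so %OS = 100·e^(−1.024) = 35.9%.

%OS ≈ 35.9%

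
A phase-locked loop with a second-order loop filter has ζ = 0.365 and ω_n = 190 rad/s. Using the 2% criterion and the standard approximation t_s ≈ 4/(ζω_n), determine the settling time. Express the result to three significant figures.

t_s ≈ 4/(ζω_n) = 4/(0.365 × 190) = 0.0577 s.

t_s ≈ 0.0577 s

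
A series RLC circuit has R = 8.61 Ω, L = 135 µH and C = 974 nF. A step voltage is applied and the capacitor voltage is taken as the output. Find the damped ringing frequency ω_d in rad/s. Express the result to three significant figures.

For a series RLC circuit (capacitor voltage as output), ω_n = 1/√(LC) = 1/√(135 µH · 974 nF) = 87200 rad/s.
ζ = (R/2)·√(C/L) = (8.61/2)·√(974 nF/135 µH) = 0.366.
ω_d = 87200·√(1 − 0.366²) = 81200 rad/s.

ω_d ≈ 81200 rad/s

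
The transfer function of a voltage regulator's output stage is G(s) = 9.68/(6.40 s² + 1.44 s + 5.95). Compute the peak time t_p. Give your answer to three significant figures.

Dividing through by 6.40: denominator becomes s² + 0.2250 s + 0.9297.
So ω_n = √0.9297 = 0.964 rad/s and ζ = 0.2250/(2·0.964) = 0.117.
ω_d = 0.964·√(1 − 0.117²) = 0.958 rad/s. t_p = π/ω_d = 3.28 s.

t_p ≈ 3.28 s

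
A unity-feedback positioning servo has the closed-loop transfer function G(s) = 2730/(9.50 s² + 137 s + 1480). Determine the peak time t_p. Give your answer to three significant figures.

t_p ≈ 0.308 s

Dividing through by 9.50: denominator becomes s² + 14.42 s + 155.8.
So ω_n = √155.8 = 12.5 rad/s and ζ = 14.42/(2·12.5) = 0.578.
ω_d = ω_n√(1−ζ²) = 10.2 rad/s. t_p = π/ω_d = 0.308 s.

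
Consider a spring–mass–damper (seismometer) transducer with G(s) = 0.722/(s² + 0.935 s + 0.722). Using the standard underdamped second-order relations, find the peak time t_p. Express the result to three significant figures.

Matching coefficients with s² + 2ζω_n s + ω_n² gives ω_n² = 0.722 ⇒ ω_n = 0.850 rad/s, and ζ = 0.935/(2ω_n) = 0.550.
The damped frequency ω_d = ω_n√(1−ζ²) = 0.710 rad/s. Then t_p = π/ω_d = 4.43 s.

t_p ≈ 4.43 s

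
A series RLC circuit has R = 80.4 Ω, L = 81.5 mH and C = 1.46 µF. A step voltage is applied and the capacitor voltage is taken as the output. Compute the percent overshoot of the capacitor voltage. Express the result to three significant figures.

For a series RLC circuit (capacitor voltage as output), ω_n = 1/√(LC) = 1/√(81.5 mH · 1.46 µF) = 2900 rad/s.
ζ = (R/2)·√(C/L) = (80.4/2)·√(1.46 µF/81.5 mH) = 0.170.
%OS = 100 e^{−πζ/√(1−ζ²)} with ζ = 0.170 gives 58.1%.

%OS ≈ 58.1%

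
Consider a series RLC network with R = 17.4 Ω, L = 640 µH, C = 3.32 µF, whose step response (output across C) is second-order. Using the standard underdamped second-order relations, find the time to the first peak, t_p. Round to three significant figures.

t_p ≈ 0.000186 s

For a series RLC circuit (capacitor voltage as output), ω_n = 1/√(LC) = 1/√(640 µH · 3.32 µF) = 21700 rad/s.
ζ = (R/2)·√(C/L) = (17.4/2)·√(3.32 µF/640 µH) = 0.627.
ω_d = 21700·√(1 − 0.627²) = 16900 rad/s. t_p = π/ω_d = 0.000186 s.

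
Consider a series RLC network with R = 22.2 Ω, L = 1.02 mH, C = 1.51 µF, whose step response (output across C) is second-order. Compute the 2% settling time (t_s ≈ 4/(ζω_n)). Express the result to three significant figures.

For a series RLC circuit (capacitor voltage as output), ω_n = 1/√(LC) = 1/√(1.02 mH · 1.51 µF) = 25500 rad/s.
ζ = (R/2)·√(C/L) = (22.2/2)·√(1.51 µF/1.02 mH) = 0.427.
t_s ≈ 4/(ζω_n) = 0.000368 s.

t_s ≈ 0.000368 s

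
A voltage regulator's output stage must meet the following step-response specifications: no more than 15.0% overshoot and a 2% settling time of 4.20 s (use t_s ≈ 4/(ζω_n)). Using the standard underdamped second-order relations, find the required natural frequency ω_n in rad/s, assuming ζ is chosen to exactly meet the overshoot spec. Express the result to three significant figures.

From %OS = 100·exp(−πζ/√(1−ζ²)), invert to get ζ = −ln(OS)/√(π² + ln²(OS)) with OS = 0.150.
−ln 0.150 = 1.897, so ζ = 1.897/√(π² + 3.599) = 0.517.
Then ω_n = 4/(ζ t_s) = 4/(0.517 × 4.20) = 1.84 rad/s.

ω_n ≈ 1.84 rad/s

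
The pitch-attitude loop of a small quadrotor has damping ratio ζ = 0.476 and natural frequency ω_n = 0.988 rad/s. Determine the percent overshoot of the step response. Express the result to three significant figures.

%OS ≈ 18.3%

For an underdamped second-order system, %OS = 100·exp(−πζ/√(1−ζ²)).
πζ/√(1−ζ²) = π·0.476/√(1−0.227) = 1.700, so %OS = 100·e^(−1.700) = 18.3%.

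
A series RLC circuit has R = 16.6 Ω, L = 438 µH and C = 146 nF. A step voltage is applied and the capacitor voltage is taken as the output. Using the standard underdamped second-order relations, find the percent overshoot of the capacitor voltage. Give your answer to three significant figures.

For a series RLC circuit (capacitor voltage as output), ω_n = 1/√(LC) = 1/√(438 µH · 146 nF) = 125000 rad/s.
ζ = (R/2)·√(C/L) = (16.6/2)·√(146 nF/438 µH) = 0.152.
Overshoot: exp(−π·0.152/√(1−0.152²)) = 0.618, i.e. 61.8%.

%OS ≈ 61.8%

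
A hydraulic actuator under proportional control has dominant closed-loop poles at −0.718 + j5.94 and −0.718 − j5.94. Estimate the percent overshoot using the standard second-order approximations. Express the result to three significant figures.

%OS ≈ 68.4%

|pole| = ω_n = √(0.718² + 5.94²) = 5.98 rad/s; ζ = cos θ = σ/ω_n = 0.120.
%OS = 100 e^{−πζ/√(1−ζ²)} with ζ = 0.120 gives 68.4%.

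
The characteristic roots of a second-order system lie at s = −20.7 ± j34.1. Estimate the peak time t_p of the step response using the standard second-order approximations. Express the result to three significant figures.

t_p = π/ω_d with ω_d = 34.1 (the imaginary part), so t_p = 0.0921 s.

t_p ≈ 0.0921 s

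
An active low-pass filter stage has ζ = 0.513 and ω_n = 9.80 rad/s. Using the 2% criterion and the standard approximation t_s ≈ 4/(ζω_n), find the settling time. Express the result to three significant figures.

t_s ≈ 4/(ζω_n) = 4/(0.513 × 9.80) = 0.796 s.

t_s ≈ 0.796 s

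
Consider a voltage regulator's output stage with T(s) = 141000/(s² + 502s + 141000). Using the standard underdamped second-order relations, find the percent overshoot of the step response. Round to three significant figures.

Matching coefficients with s² + 2ζω_n s + ω_n² gives ω_n² = 141000 ⇒ ω_n = 375 rad/s, and ζ = 502/(2ω_n) = 0.668.
%OS = 100·exp(−πζ/√(1−ζ²)) = 5.94%.

%OS ≈ 5.94%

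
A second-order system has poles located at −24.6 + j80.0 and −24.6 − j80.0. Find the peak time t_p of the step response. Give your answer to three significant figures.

t_p = π/ω_d with ω_d = 80.0 (the imaginary part), so t_p = 0.0393 s.

t_p ≈ 0.0393 s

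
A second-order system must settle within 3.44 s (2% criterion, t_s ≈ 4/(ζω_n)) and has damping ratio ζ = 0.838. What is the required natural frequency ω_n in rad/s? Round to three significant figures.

ω_n ≈ 1.39 rad/s

Rearranging t_s ≈ 4/(ζω_n) gives ω_n = 4/(ζ·t_s) = 4/(0.838 × 3.44) = 1.39 rad/s.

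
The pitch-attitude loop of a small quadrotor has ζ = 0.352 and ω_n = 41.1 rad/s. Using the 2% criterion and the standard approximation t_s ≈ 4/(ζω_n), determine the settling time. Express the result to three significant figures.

t_s ≈ 0.276 s

t_s ≈ 4/(ζω_n) = 4/(0.352 × 41.1) = 0.276 s.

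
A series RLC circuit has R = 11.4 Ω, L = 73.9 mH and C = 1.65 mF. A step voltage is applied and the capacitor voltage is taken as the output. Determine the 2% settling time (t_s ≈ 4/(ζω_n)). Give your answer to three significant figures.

t_s ≈ 0.0519 s

For a series RLC circuit (capacitor voltage as output), ω_n = 1/√(LC) = 1/√(73.9 mH · 1.65 mF) = 90.6 rad/s.
ζ = (R/2)·√(C/L) = (11.4/2)·√(1.65 mF/73.9 mH) = 0.852.
t_s ≈ 4/(ζω_n) = 0.0519 s.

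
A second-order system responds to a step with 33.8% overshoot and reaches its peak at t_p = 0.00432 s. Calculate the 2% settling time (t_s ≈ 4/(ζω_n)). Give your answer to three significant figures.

t_s ≈ 0.0159 s

ζ from %OS: ζ = |ln 0.338|/√(π²+ln²0.338) = 0.326.
From t_p = π/ω_d, ω_d = π/0.00432 = 727 rad/s, so ω_n = ω_d/√(1−ζ²) = 769 rad/s.
t_s ≈ 4/(ζω_n) = 4/(0.326·769) = 0.0159 s.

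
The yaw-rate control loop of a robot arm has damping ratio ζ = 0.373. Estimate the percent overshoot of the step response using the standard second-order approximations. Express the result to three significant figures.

For an underdamped second-order system, %OS = 100·exp(−πζ/√(1−ζ²)).
πζ/√(1−ζ²) = π·0.373/√(1−0.139) = 1.263, so %OS = 100·e^(−1.263) = 28.3%.

%OS ≈ 28.3%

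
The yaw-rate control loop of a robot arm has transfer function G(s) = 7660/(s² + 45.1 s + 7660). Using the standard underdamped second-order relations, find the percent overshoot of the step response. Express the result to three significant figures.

Matching coefficients with s² + 2ζω_n s + ω_n² gives ω_n² = 7660 ⇒ ω_n = 87.5 rad/s, and ζ = 45.1/(2ω_n) = 0.258.
Overshoot: exp(−π·0.258/√(1−0.258²)) = 0.433, i.e. 43.3%.

%OS ≈ 43.3%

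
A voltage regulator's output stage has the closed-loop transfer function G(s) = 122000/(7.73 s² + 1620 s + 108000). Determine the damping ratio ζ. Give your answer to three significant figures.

ζ ≈ 0.887

Dividing through by 7.73: denominator becomes s² + 209.6 s + 13970.
So ω_n = √13970 = 118 rad/s and ζ = 209.6/(2·118) = 0.887.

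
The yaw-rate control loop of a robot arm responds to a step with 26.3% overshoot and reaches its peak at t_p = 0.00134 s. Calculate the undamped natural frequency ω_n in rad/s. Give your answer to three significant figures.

The overshoot fixes ζ = −ln(OS)/√(π²+ln²(OS)) = 0.391.
From t_p = π/ω_d, ω_d = π/0.00134 = 2340 rad/s, so ω_n = ω_d/√(1−ζ²) = 2550 rad/s.

ω_n ≈ 2550 rad/s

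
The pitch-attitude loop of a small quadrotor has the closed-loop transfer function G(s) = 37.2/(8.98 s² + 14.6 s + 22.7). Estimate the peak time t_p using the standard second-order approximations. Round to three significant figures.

t_p ≈ 2.30 s

Dividing through by 8.98: denominator becomes s² + 1.626 s + 2.528.
So ω_n = √2.528 = 1.59 rad/s and ζ = 1.626/(2·1.59) = 0.511.
ω_d = 1.59·√(1 − 0.511²) = 1.37 rad/s. t_p = π/ω_d = 2.30 s.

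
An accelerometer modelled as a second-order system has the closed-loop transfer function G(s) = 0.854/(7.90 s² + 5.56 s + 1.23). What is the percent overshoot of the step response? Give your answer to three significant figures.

Dividing through by 7.90: denominator becomes s² + 0.7038 s + 0.1557.
So ω_n = √0.1557 = 0.395 rad/s and ζ = 0.7038/(2·0.395) = 0.892.
%OS = 100 e^{−πζ/√(1−ζ²)} with ζ = 0.892 gives 0.204%.

%OS ≈ 0.204%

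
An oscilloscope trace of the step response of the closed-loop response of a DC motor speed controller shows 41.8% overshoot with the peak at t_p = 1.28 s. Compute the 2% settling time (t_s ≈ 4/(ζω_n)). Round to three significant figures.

t_s ≈ 5.87 s

From the overshoot, ζ = −ln(OS)/√(π²+ln²(OS)) = 0.268.
From t_p = π/ω_d, ω_d = π/1.28 = 2.45 rad/s, so ω_n = ω_d/√(1−ζ²) = 2.55 rad/s.
t_s ≈ 4/(ζω_n) = 4/(0.268·2.55) = 5.87 s.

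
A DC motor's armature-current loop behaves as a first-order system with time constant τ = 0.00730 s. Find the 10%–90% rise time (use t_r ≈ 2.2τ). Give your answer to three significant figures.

t_r ≈ 0.0161 s

t_r ≈ 2.2τ = 0.0161 s.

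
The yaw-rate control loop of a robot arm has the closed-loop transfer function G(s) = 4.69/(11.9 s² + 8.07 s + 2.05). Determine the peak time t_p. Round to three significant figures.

t_p ≈ 13.1 s

Dividing through by 11.9: denominator becomes s² + 0.6782 s + 0.1723.
So ω_n = √0.1723 = 0.415 rad/s and ζ = 0.6782/(2·0.415) = 0.817.
ω_d = ω_n√(1−ζ²) = 0.239 rad/s. t_p = π/ω_d = 13.1 s.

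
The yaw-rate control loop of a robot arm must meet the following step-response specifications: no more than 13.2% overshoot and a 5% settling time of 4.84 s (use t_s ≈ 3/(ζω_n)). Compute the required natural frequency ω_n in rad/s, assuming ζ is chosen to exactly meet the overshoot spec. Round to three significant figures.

From %OS = 100·exp(−πζ/√(1−ζ²)), invert to get ζ = −ln(OS)/√(π² + ln²(OS)) with OS = 0.132.
−ln 0.132 = 2.025, so ζ = 2.025/√(π² + 4.100) = 0.542.
Then ω_n = 3/(ζ t_s) = 3/(0.542 × 4.84) = 1.14 rad/s.

ω_n ≈ 1.14 rad/s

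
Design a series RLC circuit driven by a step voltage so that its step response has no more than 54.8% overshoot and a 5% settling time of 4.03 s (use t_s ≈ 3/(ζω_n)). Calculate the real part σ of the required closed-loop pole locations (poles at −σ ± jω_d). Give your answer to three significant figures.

The settling-time spec alone fixes σ = ζω_n = 3/t_s = 3/4.03 = 0.744.
(Overshoot then fixes ζ = 0.188 and hence ω_d = σ·√(1−ζ²)/ζ = 3.89 rad/s.)

σ ≈ 0.744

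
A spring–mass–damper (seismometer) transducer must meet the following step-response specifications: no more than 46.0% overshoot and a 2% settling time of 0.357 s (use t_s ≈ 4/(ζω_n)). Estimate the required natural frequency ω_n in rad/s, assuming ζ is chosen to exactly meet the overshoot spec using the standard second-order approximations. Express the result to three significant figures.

From %OS = 100·exp(−πζ/√(1−ζ²)), invert to get ζ = −ln(OS)/√(π² + ln²(OS)) with OS = 0.460.
−ln 0.460 = 0.7765, so ζ = 0.7765/√(π² + 0.6030) = 0.240.
Then ω_n = 4/(ζ t_s) = 4/(0.240 × 0.357) = 46.7 rad/s.

ω_n ≈ 46.7 rad/s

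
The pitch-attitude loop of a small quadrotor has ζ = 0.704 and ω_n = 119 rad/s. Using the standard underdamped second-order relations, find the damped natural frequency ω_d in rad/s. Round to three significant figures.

ω_d = ω_n√(1−ζ²) = 119·√0.504 = 84.5 rad/s.

ω_d ≈ 84.5 rad/s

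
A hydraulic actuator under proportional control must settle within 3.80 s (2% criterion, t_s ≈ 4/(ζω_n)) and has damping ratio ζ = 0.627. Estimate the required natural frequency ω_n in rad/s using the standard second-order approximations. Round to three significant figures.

Rearranging t_s ≈ 4/(ζω_n) gives ω_n = 4/(ζ·t_s) = 4/(0.627 × 3.80) = 1.68 rad/s.

ω_n ≈ 1.68 rad/s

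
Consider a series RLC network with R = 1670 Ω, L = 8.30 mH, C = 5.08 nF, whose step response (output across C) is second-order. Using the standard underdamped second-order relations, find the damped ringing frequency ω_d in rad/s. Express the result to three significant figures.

ω_d ≈ 117000 rad/s

For a series RLC circuit (capacitor voltage as output), ω_n = 1/√(LC) = 1/√(8.30 mH · 5.08 nF) = 154000 rad/s.
ζ = (R/2)·√(C/L) = (1670/2)·√(5.08 nF/8.30 mH) = 0.653.
ω_d = 154000·√(1 − 0.653²) = 117000 rad/s.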